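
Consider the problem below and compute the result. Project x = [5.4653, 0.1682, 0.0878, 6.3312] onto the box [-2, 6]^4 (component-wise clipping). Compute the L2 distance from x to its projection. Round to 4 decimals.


Project each component onto [-2, 6].
clip(5.4653) = 5.4653, clip(0.1682) = 0.1682, clip(0.0878) = 0.0878, clip(6.3312) = 6.0
Projection = [5.4653, 0.1682, 0.0878, 6.0]
Squared diffs: [0.0, 0.0, 0.0, 0.1097]
Distance = sqrt(0.1097) = 0.3312


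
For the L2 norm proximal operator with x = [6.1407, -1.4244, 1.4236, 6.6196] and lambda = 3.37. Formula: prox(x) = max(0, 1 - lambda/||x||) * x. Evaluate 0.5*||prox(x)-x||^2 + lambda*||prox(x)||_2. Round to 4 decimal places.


Step 1: Compute ||x||.
||x|| = 9.2511
Step 2: Compute scaling factor.
scale = max(0, 1 - 3.37/9.2511) = 0.6357
Step 3: prox(x) = [3.9038, -0.9055, 0.905, 4.2082]
||prox(x)|| = 5.8811
Step 4: Proximal objective.
0.5*||prox-x||^2 = 5.6785
lambda*||prox|| = 19.8193
Total = 25.4978


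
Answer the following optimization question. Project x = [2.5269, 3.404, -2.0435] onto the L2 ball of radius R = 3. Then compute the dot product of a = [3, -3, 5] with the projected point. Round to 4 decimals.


Step 1: Compute ||x|| (intermediates to 6 decimals).
||x|| = sqrt(2.5269^2 + 3.404^2 + (-2.0435)^2) = 4.706201
Step 2: Project.
Since ||x|| > R, scale = R/||x|| = 3/4.706201 = 0.637457, proj(x) = scale * x
proj(x) = [1.61079, 2.169904, -1.302643]
Step 3: Dot product.
a^T * proj(x) = 3*1.61079 - 3*2.169904 + 5*(-1.302643) = -8.1906


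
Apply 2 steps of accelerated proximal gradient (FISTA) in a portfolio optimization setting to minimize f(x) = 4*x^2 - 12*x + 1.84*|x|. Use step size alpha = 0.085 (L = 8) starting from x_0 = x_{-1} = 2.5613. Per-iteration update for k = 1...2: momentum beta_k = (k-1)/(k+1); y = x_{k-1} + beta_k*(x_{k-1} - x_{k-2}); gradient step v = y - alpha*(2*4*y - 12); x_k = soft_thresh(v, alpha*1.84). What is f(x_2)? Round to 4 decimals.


FISTA on f(x) = 4*x^2 - 12*x + 1.84*|x|
L = 8, alpha = 0.085
Iteration 1: beta = 0.0, y = 2.5613 + 0.0*(2.5613 - 2.5613) = 2.5613
  grad(y) = 8.4904, v = y - alpha*grad = 1.8396
  prox(v) = soft_thresh(1.8396, 0.1564) = 1.6832
Iteration 2: beta = 0.3333, y = 1.6832 + 0.3333*(1.6832 - 2.5613) = 1.3905
  grad(y) = -0.8758, v = y - alpha*grad = 1.465
  prox(v) = soft_thresh(1.465, 0.1564) = 1.3086
f(x_2) = 4*1.3086^2 - 12*1.3086 + 1.84*|1.3086| = -6.4457


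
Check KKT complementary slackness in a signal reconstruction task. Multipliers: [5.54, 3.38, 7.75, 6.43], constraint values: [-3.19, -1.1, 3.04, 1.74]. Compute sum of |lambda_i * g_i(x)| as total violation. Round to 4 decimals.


KKT complementary slackness check:
lambda_1 * g_1 = 5.54 * -3.19 = -17.6726
lambda_2 * g_2 = 3.38 * -1.1 = -3.718
lambda_3 * g_3 = 7.75 * 3.04 = 23.56
lambda_4 * g_4 = 6.43 * 1.74 = 11.1882
Total violation = 17.6726 + 3.718 + 23.56 + 11.1882 = 56.1388


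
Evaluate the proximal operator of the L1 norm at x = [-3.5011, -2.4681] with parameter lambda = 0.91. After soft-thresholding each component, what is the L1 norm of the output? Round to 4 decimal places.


Soft-thresholding with lambda = 0.91:
prox(-3.5011) = sign(-3.5011)*max(|-3.5011| - 0.91, 0) = -2.5911
prox(-2.4681) = sign(-2.4681)*max(|-2.4681| - 0.91, 0) = -1.5581
prox(x) = [-2.5911, -1.5581]
||prox(x)||_1 = 2.5911 + 1.5581 = 4.1492


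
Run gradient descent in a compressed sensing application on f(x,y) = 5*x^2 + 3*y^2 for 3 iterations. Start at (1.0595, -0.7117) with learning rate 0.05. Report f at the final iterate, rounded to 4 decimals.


Gradient descent on f(x,y) = 5*x^2 + 3*y^2.
Starting point: (1.0595, -0.7117), alpha = 0.05
Step 1: grad_x = 2*5*1.0595 = 10.595, grad_y = 2*3*-0.7117 = -4.2702
  x_1 = 1.0595 - 0.05*10.595 = 0.5298
  y_1 = -0.7117 - 0.05*-4.2702 = -0.4982
Step 2: grad_x = 2*5*0.5298 = 5.2975, grad_y = 2*3*-0.4982 = -2.9891
  x_2 = 0.5298 - 0.05*5.2975 = 0.2649
  y_2 = -0.4982 - 0.05*-2.9891 = -0.3487
Step 3: grad_x = 2*5*0.2649 = 2.6488, grad_y = 2*3*-0.3487 = -2.0924
  x_3 = 0.2649 - 0.05*2.6488 = 0.1324
  y_3 = -0.3487 - 0.05*-2.0924 = -0.2441
f(0.1324, -0.2441) = 5*0.1324^2 + 3*(-0.2441)^2 = 0.2665


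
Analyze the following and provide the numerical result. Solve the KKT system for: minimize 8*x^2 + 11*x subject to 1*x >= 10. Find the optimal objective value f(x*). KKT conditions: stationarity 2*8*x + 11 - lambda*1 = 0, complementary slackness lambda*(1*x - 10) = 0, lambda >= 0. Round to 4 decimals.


Step 1: Try lambda = 0 (constraint inactive).
x_unc = -11/(2*8) = -0.6875
Check: 1*-0.6875 = -0.6875 < 10 -- violated!
Step 2: Constraint must be active: 1*x = 10
x* = 10/1 = 10.0
lambda = (2*8*10.0 + 11)/1 = 171.0
Step 3: Compute optimal value.
f(x*) = 8*10.0^2 + 11*10.0 = 910.0


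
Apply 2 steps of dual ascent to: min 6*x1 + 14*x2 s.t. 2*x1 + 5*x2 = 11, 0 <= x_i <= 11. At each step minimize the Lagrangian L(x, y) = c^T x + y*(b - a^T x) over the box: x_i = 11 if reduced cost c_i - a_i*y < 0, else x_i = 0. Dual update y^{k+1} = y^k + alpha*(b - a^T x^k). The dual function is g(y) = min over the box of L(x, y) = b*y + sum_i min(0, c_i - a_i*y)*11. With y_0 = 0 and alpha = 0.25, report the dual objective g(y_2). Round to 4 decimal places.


Dual ascent for LP: min 6*x1 + 14*x2, 2*x1 + 5*x2 = 11, 0 <= x_i <= 11
Step 1: y^k = 0.0, reduced costs: (6.0, 14.0)
  x^k = (0.0, 0.0), subgradient = b - a^T x = 11.0
  y^{k+1} = 0.0 + 0.25*11.0 = 2.75
Step 2: y^k = 2.75, reduced costs: (0.5, 0.25)
  x^k = (0.0, 0.0), subgradient = b - a^T x = 11.0
  y^{k+1} = 2.75 + 0.25*11.0 = 5.5
Dual objective at y_2 = 5.5: reduced costs (-5.0, -13.5), box minimizer x = (11.0, 11.0)
g(y_2) = b*y + (c1 - a1*y)*x1 + (c2 - a2*y)*x2 = 11*5.5 + (-5.0)*11.0 + (-13.5)*11.0 = 60.5 - 55.0 - 148.5 = -143.0


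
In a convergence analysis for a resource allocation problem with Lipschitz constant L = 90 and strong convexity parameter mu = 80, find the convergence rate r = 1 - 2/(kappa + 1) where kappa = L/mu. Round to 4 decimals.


Step 1: Compute the condition number.
kappa = L/mu = 90/80 = 1.125
Step 2: Compute the convergence rate.
r = 1 - 2/(kappa + 1) = 1 - 2*mu/(L + mu) = (L - mu)/(L + mu) = 10/170 = 0.0588


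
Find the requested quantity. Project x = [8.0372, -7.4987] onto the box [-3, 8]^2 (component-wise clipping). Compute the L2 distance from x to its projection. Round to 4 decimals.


Project each component onto [-3, 8].
clip(8.0372) = 8.0, clip(-7.4987) = -3.0
Projection = [8.0, -3.0]
Squared diffs: [0.0014, 20.2383]
Distance = sqrt(20.2397) = 4.4989


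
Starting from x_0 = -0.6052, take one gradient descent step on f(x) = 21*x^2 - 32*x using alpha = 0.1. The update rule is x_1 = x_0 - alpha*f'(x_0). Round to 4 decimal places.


We compute the gradient at x_0 and apply the update.
f'(x) = 42*x - 32
f'(-0.6052) = 42*-0.6052 - 32 = -57.4184
x_1 = -0.6052 - 0.1*-57.4184 = 5.1366


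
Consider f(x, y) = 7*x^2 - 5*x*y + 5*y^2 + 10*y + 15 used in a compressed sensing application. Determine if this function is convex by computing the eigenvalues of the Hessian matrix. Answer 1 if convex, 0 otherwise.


The Hessian of f(x,y) = 7*x^2 - 5*x*y + 5*y^2 + 10*y + 15 is:
H = [[14, -5], [-5, 10]]
Trace = 14 + 10 = 24
Determinant = 14*10 - (-5)^2 = 115
Discriminant = (24)^2 - 4*115 = 116.0
Eigenvalues: lambda_1 = 6.6148, lambda_2 = 17.3852
The function is convex.

1


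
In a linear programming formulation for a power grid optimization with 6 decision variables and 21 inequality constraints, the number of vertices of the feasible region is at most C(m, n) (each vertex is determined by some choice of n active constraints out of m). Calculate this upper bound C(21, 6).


Each vertex corresponds to some choice of n active constraints out of m, so the number of vertices is at most C(m, n) = m! / (n!(m-n)!).
m = 21, n = 6
Numerator: 21 * 20 * 19 * 18 * 17 * 16
Denominator: 6! = 720
C(21, 6) = 54264


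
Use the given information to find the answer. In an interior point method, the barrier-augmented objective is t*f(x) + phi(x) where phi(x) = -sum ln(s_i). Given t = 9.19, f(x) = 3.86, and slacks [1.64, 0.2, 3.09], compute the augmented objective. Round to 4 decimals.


Step 1: Compute log-barrier.
ln values: [0.4947, -1.6094, 1.1282]
phi = -(0.4947 - 1.6094 + 1.1282) = -0.0134
Step 2: Compute augmented objective.
t*f(x) = 9.19*3.86 = 35.4734
Total = 35.4734 - 0.0134 = 35.46


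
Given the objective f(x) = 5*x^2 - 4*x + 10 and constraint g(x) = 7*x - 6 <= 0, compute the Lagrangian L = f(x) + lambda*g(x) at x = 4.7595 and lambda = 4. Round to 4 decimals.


Step 1: Evaluate f(x).
f(4.7595) = 5*4.7595^2 - 4*4.7595 + 10 = 104.2262
Step 2: Evaluate g(x).
g(4.7595) = 7*4.7595 - 6 = 27.3165
Step 3: Compute Lagrangian.
L = 104.2262 + 4*27.3165 = 213.4922


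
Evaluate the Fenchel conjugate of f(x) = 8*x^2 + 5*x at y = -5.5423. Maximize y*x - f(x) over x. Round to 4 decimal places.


f*(y) = sup_x {y*x - a*x^2 - b*x} = sup_x {(y-b)*x - a*x^2}
FOC: (y - b) - 2a*x = 0 => x* = (y - b)/(2a)
x* = (-5.5423 - 5)/(2*8) = -0.6589
f*(-5.5423) = (y-b)^2/(4a) = (-5.5423 - 5)^2/(4*8)
= 111.1401/32 = 3.4731


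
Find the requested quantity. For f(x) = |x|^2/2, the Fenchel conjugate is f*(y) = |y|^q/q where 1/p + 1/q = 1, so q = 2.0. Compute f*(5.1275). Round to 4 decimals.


The conjugate exponent q satisfies 1/p + 1/q = 1.
p = 2, so q = 2/(2 - 1) = 2.0
|y|^q = 5.1275^2.0 = 26.2913
f*(5.1275) = 26.2913 / 2.0 = 13.1456


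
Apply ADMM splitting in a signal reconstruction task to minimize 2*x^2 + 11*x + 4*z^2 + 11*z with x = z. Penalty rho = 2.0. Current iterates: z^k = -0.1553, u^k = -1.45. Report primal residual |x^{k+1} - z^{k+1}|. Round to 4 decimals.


ADMM iteration with rho = 2.0, z^k = -0.1553, u^k = -1.45
Step 1: x-update.
Minimize 2*x^2 + 11*x + (2.0/2)*(x + 0.1553 - 1.45)^2
FOC: (2*2 + 2.0)*x = -11 + 2.0*(-0.1553 + 1.45)
x^{k+1} = -1.4018
Step 2: z-update.
Minimize 4*z^2 + 11*z + (2.0/2)*(-1.4018 - z - 1.45)^2
FOC: (2*4 + 2.0)*z = -11 + 2.0*(-1.4018 - 1.45)
z^{k+1} = -1.6704
Step 3: u-update.
u^{k+1} = -1.45 - 1.4018 + 1.6704 = -1.1814
Step 4: Primal residual = |-1.4018 + 1.6704| = 0.2686


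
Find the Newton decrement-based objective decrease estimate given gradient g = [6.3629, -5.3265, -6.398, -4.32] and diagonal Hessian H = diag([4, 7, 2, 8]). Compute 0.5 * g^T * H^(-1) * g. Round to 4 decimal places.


Step 1: H is diagonal, so H^(-1) * g = [1.5907, -0.7609, -3.199, -0.54].
Step 2: g^T H^(-1) g = sum_i g_i^2 / H_ii
  = (6.3629)^2/4 + (-5.3265)^2/7 + (-6.398)^2/2 + (-4.32)^2/8
  = 10.1216 + 4.0531 + 20.4672 + 2.3328 = 36.9747
Step 3: Objective decrease = 0.5 * g^T H^(-1) g = 18.4874


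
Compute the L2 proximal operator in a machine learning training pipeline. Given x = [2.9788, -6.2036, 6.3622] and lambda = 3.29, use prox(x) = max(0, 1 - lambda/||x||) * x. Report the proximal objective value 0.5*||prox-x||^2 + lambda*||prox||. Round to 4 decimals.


Step 1: Compute ||x||.
||x|| = 9.3721
Step 2: Compute scaling factor.
scale = max(0, 1 - 3.29/9.3721) = 0.649
Step 3: prox(x) = [1.9331, -4.0259, 4.1288]
||prox(x)|| = 6.0821
Step 4: Proximal objective.
0.5*||prox-x||^2 = 5.4121
lambda*||prox|| = 20.0101
Total = 25.422


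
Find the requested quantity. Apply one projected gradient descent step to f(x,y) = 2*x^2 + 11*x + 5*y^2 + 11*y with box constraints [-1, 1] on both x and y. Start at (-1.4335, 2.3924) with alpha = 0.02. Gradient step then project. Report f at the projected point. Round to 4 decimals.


Step 1: Compute gradient at (-1.4335, 2.3924).
grad_x = 2*2*-1.4335 + 11 = 5.266
grad_y = 2*5*2.3924 + 11 = 34.924
Step 2: Gradient step.
x_raw = -1.4335 - 0.02*5.266 = -1.5388
y_raw = 2.3924 - 0.02*34.924 = 1.6939
Step 3: Project onto [-1, 1].
x_proj = clip(-1.5388) = -1.0
y_proj = clip(1.6939) = 1.0
Step 4: Evaluate f.
f(-1.0, 1.0) = 7.0


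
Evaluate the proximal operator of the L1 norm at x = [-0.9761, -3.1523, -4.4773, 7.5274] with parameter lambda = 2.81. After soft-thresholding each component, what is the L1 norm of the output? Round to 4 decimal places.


Soft-thresholding with lambda = 2.81:
prox(-0.9761) = sign(-0.9761)*max(|-0.9761| - 2.81, 0) = 0.0
prox(-3.1523) = sign(-3.1523)*max(|-3.1523| - 2.81, 0) = -0.3423
prox(-4.4773) = sign(-4.4773)*max(|-4.4773| - 2.81, 0) = -1.6673
prox(7.5274) = sign(7.5274)*max(|7.5274| - 2.81, 0) = 4.7174
prox(x) = [0.0, -0.3423, -1.6673, 4.7174]
||prox(x)||_1 = 0.0 + 0.3423 + 1.6673 + 4.7174 = 6.727


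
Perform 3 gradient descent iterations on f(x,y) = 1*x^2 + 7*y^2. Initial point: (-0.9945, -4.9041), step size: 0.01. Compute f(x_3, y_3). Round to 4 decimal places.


Gradient descent on f(x,y) = 1*x^2 + 7*y^2.
Starting point: (-0.9945, -4.9041), alpha = 0.01
Step 1: grad_x = 2*1*-0.9945 = -1.989, grad_y = 2*7*-4.9041 = -68.6574
  x_1 = -0.9945 - 0.01*-1.989 = -0.9746
  y_1 = -4.9041 - 0.01*-68.6574 = -4.2175
Step 2: grad_x = 2*1*-0.9746 = -1.9492, grad_y = 2*7*-4.2175 = -59.0454
  x_2 = -0.9746 - 0.01*-1.9492 = -0.9551
  y_2 = -4.2175 - 0.01*-59.0454 = -3.6271
Step 3: grad_x = 2*1*-0.9551 = -1.9102, grad_y = 2*7*-3.6271 = -50.779
  x_3 = -0.9551 - 0.01*-1.9102 = -0.936
  y_3 = -3.6271 - 0.01*-50.779 = -3.1193
f(-0.936, -3.1193) = 1*(-0.936)^2 + 7*(-3.1193)^2 = 68.9856


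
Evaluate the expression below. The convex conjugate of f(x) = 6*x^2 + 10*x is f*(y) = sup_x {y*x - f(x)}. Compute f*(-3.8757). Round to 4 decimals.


f*(y) = sup_x {y*x - a*x^2 - b*x} = sup_x {(y-b)*x - a*x^2}
FOC: (y - b) - 2a*x = 0 => x* = (y - b)/(2a)
x* = (-3.8757 - 10)/(2*6) = -1.1563
f*(-3.8757) = (y-b)^2/(4a) = (-3.8757 - 10)^2/(4*6)
= 192.5351/24 = 8.0223


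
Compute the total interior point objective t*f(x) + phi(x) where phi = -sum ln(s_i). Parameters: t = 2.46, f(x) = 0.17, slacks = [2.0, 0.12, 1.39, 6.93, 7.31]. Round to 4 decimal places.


Step 1: Compute log-barrier.
ln values: [0.6931, -2.1203, 0.3293, 1.9359, 1.9892]
phi = -(0.6931 - 2.1203 + 0.3293 + 1.9359 + 1.9892) = -2.8273
Step 2: Compute augmented objective.
t*f(x) = 2.46*0.17 = 0.4182
Total = 0.4182 - 2.8273 = -2.4091


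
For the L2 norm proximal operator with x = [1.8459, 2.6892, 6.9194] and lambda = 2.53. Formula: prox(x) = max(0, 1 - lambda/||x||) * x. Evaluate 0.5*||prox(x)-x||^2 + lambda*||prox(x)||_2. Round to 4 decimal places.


Step 1: Compute ||x||.
||x|| = 7.6497
Step 2: Compute scaling factor.
scale = max(0, 1 - 2.53/7.6497) = 0.6693
Step 3: prox(x) = [1.2354, 1.7998, 4.6309]
||prox(x)|| = 5.1197
Step 4: Proximal objective.
0.5*||prox-x||^2 = 3.2005
lambda*||prox|| = 12.9528
Total = 16.1532


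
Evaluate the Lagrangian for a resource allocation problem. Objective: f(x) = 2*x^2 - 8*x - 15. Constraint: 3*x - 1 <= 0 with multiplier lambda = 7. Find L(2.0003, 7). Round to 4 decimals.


Step 1: Evaluate f(x).
f(2.0003) = 2*2.0003^2 - 8*2.0003 - 15 = -23.0
Step 2: Evaluate g(x).
g(2.0003) = 3*2.0003 - 1 = 5.0009
Step 3: Compute Lagrangian.
L = -23.0 + 7*5.0009 = 12.0063


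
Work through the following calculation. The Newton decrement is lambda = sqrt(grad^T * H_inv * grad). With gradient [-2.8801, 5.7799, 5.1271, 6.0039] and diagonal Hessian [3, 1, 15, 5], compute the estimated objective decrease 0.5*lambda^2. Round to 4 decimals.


Step 1: H is diagonal, so H^(-1) * g = [-0.96, 5.7799, 0.3418, 1.2008].
Step 2: g^T H^(-1) g = sum_i g_i^2 / H_ii
  = (-2.8801)^2/3 + (5.7799)^2/1 + (5.1271)^2/15 + (6.0039)^2/5
  = 2.765 + 33.4072 + 1.7525 + 7.2094 = 45.1341
Step 3: Objective decrease = 0.5 * g^T H^(-1) g = 22.567


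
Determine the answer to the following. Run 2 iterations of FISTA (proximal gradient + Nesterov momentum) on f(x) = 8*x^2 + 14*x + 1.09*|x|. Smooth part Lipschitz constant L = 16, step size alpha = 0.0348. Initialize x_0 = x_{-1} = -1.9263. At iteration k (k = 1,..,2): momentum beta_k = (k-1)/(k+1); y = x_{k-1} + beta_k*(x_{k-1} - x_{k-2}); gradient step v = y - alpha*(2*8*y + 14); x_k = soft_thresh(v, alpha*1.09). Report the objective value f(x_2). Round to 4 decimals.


FISTA on f(x) = 8*x^2 + 14*x + 1.09*|x|
L = 16, alpha = 0.0348
Iteration 1: beta = 0.0, y = -1.9263 + 0.0*(-1.9263 + 1.9263) = -1.9263
  grad(y) = -16.8208, v = y - alpha*grad = -1.3409
  prox(v) = soft_thresh(-1.3409, 0.0379) = -1.303
Iteration 2: beta = 0.3333, y = -1.303 + 0.3333*(-1.303 + 1.9263) = -1.0952
  grad(y) = -3.5238, v = y - alpha*grad = -0.9726
  prox(v) = soft_thresh(-0.9726, 0.0379) = -0.9347
f(x_2) = 8*(-0.9347)^2 + 14*(-0.9347) + 1.09*|-0.9347| = -5.0777


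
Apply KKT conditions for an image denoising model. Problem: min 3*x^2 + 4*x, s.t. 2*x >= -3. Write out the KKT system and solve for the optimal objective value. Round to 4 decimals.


Step 1: Try lambda = 0 (constraint inactive).
Stationarity: 2*3*x + 4 = 0
x* = -4/(2*3) = -2/3 = -0.6667 (rounded; the exact value -2/3 is used below)
Check constraint: 2*-0.6667 = -1.3334 >= -3 -- satisfied.
Step 2: Compute optimal value.
f(x*) = 3*(-2/3)^2 + 4*(-2/3) = -1.3333


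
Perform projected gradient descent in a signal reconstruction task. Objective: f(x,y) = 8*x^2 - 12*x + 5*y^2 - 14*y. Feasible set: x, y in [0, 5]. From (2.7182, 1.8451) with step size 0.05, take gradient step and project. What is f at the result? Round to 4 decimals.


Step 1: Compute gradient at (2.7182, 1.8451).
grad_x = 2*8*2.7182 - 12 = 31.4912
grad_y = 2*5*1.8451 - 14 = 4.451
Step 2: Gradient step.
x_raw = 2.7182 - 0.05*31.4912 = 1.1436
y_raw = 1.8451 - 0.05*4.451 = 1.6226
Step 3: Project onto [0, 5].
x_proj = clip(1.1436) = 1.1436
y_proj = clip(1.6226) = 1.6226
Step 4: Evaluate f.
f(1.1436, 1.6226) = -12.8127


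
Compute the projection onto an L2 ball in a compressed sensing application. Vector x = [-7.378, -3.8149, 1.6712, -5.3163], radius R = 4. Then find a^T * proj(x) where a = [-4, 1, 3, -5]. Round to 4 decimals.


Step 1: Compute ||x|| (intermediates to 6 decimals).
||x|| = sqrt((-7.378)^2 + (-3.8149)^2 + 1.6712^2 + (-5.3163)^2) = 10.002215
Step 2: Project.
Since ||x|| > R, scale = R/||x|| = 4/10.002215 = 0.399911, proj(x) = scale * x
proj(x) = [-2.950543, -1.52562, 0.668331, -2.126047]
Step 3: Dot product.
a^T * proj(x) = -4*(-2.950543) + 1*(-1.52562) + 3*0.668331 - 5*(-2.126047) = 22.9118


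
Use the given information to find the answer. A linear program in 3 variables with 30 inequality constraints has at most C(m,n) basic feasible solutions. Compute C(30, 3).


Each vertex corresponds to some choice of n active constraints out of m, so the number of vertices is at most C(m, n) = m! / (n!(m-n)!).
m = 30, n = 3
Numerator: 30 * 29 * 28
Denominator: 3! = 6
C(30, 3) = 4060


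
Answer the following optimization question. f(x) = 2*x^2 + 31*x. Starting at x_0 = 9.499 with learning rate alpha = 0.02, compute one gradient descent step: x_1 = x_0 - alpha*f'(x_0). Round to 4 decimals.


We compute the gradient at x_0 and apply the update.
f'(x) = 4*x + 31
f'(9.499) = 4*9.499 + 31 = 68.996
x_1 = 9.499 - 0.02*68.996 = 8.1191


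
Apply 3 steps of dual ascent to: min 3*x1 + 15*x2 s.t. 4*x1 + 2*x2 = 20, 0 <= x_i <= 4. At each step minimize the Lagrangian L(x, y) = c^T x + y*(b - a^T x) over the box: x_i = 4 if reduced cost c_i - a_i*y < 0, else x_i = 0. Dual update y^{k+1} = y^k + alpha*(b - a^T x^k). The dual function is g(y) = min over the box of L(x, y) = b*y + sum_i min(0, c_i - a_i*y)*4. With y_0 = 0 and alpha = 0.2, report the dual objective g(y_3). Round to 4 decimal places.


Dual ascent for LP: min 3*x1 + 15*x2, 4*x1 + 2*x2 = 20, 0 <= x_i <= 4
Step 1: y^k = 0.0, reduced costs: (3.0, 15.0)
  x^k = (0.0, 0.0), subgradient = b - a^T x = 20.0
  y^{k+1} = 0.0 + 0.2*20.0 = 4.0
Step 2: y^k = 4.0, reduced costs: (-13.0, 7.0)
  x^k = (4.0, 0.0), subgradient = b - a^T x = 4.0
  y^{k+1} = 4.0 + 0.2*4.0 = 4.8
Step 3: y^k = 4.8, reduced costs: (-16.2, 5.4)
  x^k = (4.0, 0.0), subgradient = b - a^T x = 4.0
  y^{k+1} = 4.8 + 0.2*4.0 = 5.6
Dual objective at y_3 = 5.6: reduced costs (-19.4, 3.8), box minimizer x = (4.0, 0.0)
g(y_3) = b*y + (c1 - a1*y)*x1 + (c2 - a2*y)*x2 = 20*5.6 + (-19.4)*4.0 + 3.8*0.0 = 112.0 - 77.6 + 0.0 = 34.4


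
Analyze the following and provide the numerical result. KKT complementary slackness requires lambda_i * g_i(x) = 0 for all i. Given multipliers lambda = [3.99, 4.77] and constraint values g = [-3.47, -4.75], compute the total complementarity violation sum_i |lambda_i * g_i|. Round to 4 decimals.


KKT complementary slackness check:
lambda_1 * g_1 = 3.99 * -3.47 = -13.8453
lambda_2 * g_2 = 4.77 * -4.75 = -22.6575
Total violation = 13.8453 + 22.6575 = 36.5028


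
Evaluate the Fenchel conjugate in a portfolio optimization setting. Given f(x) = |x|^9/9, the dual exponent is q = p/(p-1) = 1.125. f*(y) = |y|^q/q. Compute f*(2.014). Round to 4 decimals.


The conjugate exponent q satisfies 1/p + 1/q = 1.
p = 9, so q = 9/(9 - 1) = 1.125
|y|^q = 2.014^1.125 = 2.1982
f*(2.014) = 2.1982 / 1.125 = 1.954


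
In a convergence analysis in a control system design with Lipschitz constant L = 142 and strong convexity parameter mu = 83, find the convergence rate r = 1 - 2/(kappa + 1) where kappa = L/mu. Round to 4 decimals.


Step 1: Compute the condition number.
kappa = L/mu = 142/83 = 1.7108
Step 2: Compute the convergence rate.
r = 1 - 2/(kappa + 1) = 1 - 2*mu/(L + mu) = (L - mu)/(L + mu) = 59/225 = 0.2622


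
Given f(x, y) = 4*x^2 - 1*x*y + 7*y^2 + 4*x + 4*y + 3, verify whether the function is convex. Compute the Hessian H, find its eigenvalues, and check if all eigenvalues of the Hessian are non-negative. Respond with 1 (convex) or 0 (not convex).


The Hessian of f(x,y) = 4*x^2 - 1*x*y + 7*y^2 + 4*x + 4*y + 3 is:
H = [[8, -1], [-1, 14]]
Trace = 8 + 14 = 22
Determinant = 8*14 - (-1)^2 = 111
Discriminant = (22)^2 - 4*111 = 40.0
Eigenvalues: lambda_1 = 7.8377, lambda_2 = 14.1623
The function is convex.

1


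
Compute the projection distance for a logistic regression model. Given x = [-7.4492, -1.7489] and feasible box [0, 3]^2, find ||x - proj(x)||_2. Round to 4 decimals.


Project each component onto [0, 3].
clip(-7.4492) = 0.0, clip(-1.7489) = 0.0
Projection = [0.0, 0.0]
Squared diffs: [55.4906, 3.0587]
Distance = sqrt(58.5493) = 7.6517


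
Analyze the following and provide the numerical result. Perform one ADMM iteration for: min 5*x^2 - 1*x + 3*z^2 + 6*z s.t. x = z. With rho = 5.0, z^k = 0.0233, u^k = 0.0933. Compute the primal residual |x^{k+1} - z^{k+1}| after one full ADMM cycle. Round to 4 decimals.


ADMM iteration with rho = 5.0, z^k = 0.0233, u^k = 0.0933
Step 1: x-update.
Minimize 5*x^2 - 1*x + (5.0/2)*(x - 0.0233 + 0.0933)^2
FOC: (2*5 + 5.0)*x = 1 + 5.0*(0.0233 - 0.0933)
x^{k+1} = 0.0433
Step 2: z-update.
Minimize 3*z^2 + 6*z + (5.0/2)*(0.0433 - z + 0.0933)^2
FOC: (2*3 + 5.0)*z = -6 + 5.0*(0.0433 + 0.0933)
z^{k+1} = -0.4833
Step 3: u-update.
u^{k+1} = 0.0933 + 0.0433 + 0.4833 = 0.62
Step 4: Primal residual = |0.0433 + 0.4833| = 0.5267


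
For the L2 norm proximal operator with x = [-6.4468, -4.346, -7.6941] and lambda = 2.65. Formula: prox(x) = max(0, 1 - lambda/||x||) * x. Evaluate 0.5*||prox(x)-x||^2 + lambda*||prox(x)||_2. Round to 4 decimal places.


Step 1: Compute ||x||.
||x|| = 10.9384
Step 2: Compute scaling factor.
scale = max(0, 1 - 2.65/10.9384) = 0.7577
Step 3: prox(x) = [-4.885, -3.2931, -5.8301]
||prox(x)|| = 8.2884
Step 4: Proximal objective.
0.5*||prox-x||^2 = 3.5113
lambda*||prox|| = 21.9643
Total = 25.4755


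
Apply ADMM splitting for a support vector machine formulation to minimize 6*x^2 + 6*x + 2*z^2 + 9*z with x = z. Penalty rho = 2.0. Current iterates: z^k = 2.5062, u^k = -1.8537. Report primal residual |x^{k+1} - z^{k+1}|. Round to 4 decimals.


ADMM iteration with rho = 2.0, z^k = 2.5062, u^k = -1.8537
Step 1: x-update.
Minimize 6*x^2 + 6*x + (2.0/2)*(x - 2.5062 - 1.8537)^2
FOC: (2*6 + 2.0)*x = -6 + 2.0*(2.5062 + 1.8537)
x^{k+1} = 0.1943
Step 2: z-update.
Minimize 2*z^2 + 9*z + (2.0/2)*(0.1943 - z - 1.8537)^2
FOC: (2*2 + 2.0)*z = -9 + 2.0*(0.1943 - 1.8537)
z^{k+1} = -2.0531
Step 3: u-update.
u^{k+1} = -1.8537 + 0.1943 + 2.0531 = 0.3937
Step 4: Primal residual = |0.1943 + 2.0531| = 2.2474


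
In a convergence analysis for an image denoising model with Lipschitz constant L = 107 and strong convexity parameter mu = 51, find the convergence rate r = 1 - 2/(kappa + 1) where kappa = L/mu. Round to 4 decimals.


Step 1: Compute the condition number.
kappa = L/mu = 107/51 = 2.098
Step 2: Compute the convergence rate.
r = 1 - 2/(kappa + 1) = 1 - 2*mu/(L + mu) = (L - mu)/(L + mu) = 56/158 = 0.3544


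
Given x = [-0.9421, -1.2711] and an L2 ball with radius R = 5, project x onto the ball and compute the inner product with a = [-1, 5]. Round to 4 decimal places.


Step 1: Compute ||x|| (intermediates to 6 decimals).
||x|| = sqrt((-0.9421)^2 + (-1.2711)^2) = 1.582165
Step 2: Project.
Since ||x|| <= R, proj = x (no scaling needed).
proj(x) = [-0.9421, -1.2711]
Step 3: Dot product.
a^T * proj(x) = -1*(-0.9421) + 5*(-1.2711) = -5.4134


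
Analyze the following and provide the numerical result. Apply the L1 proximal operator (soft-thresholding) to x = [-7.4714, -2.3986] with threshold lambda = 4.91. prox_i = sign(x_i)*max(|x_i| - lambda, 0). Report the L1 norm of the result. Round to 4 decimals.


Soft-thresholding with lambda = 4.91:
prox(-7.4714) = sign(-7.4714)*max(|-7.4714| - 4.91, 0) = -2.5614
prox(-2.3986) = sign(-2.3986)*max(|-2.3986| - 4.91, 0) = 0.0
prox(x) = [-2.5614, 0.0]
||prox(x)||_1 = 2.5614 + 0.0 = 2.5614


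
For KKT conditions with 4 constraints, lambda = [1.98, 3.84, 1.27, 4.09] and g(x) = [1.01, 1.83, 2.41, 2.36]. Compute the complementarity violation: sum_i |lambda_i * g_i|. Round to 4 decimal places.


KKT complementary slackness check:
lambda_1 * g_1 = 1.98 * 1.01 = 1.9998
lambda_2 * g_2 = 3.84 * 1.83 = 7.0272
lambda_3 * g_3 = 1.27 * 2.41 = 3.0607
lambda_4 * g_4 = 4.09 * 2.36 = 9.6524
Total violation = 1.9998 + 7.0272 + 3.0607 + 9.6524 = 21.7401


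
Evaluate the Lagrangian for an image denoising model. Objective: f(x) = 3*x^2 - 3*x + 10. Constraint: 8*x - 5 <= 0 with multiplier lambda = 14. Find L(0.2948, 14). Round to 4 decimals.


Step 1: Evaluate f(x).
f(0.2948) = 3*0.2948^2 - 3*0.2948 + 10 = 9.3763
Step 2: Evaluate g(x).
g(0.2948) = 8*0.2948 - 5 = -2.6416
Step 3: Compute Lagrangian.
L = 9.3763 + 14*-2.6416 = -27.6061


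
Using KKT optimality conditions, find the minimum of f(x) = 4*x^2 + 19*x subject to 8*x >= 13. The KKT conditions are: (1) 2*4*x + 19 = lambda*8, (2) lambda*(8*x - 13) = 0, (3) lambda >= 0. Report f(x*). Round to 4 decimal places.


Step 1: Try lambda = 0 (constraint inactive).
x_unc = -19/(2*4) = -2.375
Check: 8*-2.375 = -19.0 < 13 -- violated!
Step 2: Constraint must be active: 8*x = 13
x* = 13/8 = 1.625
lambda = (2*4*1.625 + 19)/8 = 4.0
Step 3: Compute optimal value.
f(x*) = 4*1.625^2 + 19*1.625 = 41.4375


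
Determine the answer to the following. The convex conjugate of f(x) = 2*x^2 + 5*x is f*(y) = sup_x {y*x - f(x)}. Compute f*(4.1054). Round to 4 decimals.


f*(y) = sup_x {y*x - a*x^2 - b*x} = sup_x {(y-b)*x - a*x^2}
FOC: (y - b) - 2a*x = 0 => x* = (y - b)/(2a)
x* = (4.1054 - 5)/(2*2) = -0.2237
f*(4.1054) = (y-b)^2/(4a) = (4.1054 - 5)^2/(4*2)
= 0.8003/8 = 0.1


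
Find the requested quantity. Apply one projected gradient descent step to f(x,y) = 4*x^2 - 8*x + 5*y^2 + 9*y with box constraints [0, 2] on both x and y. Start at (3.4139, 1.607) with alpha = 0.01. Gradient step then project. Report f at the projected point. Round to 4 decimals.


Step 1: Compute gradient at (3.4139, 1.607).
grad_x = 2*4*3.4139 - 8 = 19.3112
grad_y = 2*5*1.607 + 9 = 25.07
Step 2: Gradient step.
x_raw = 3.4139 - 0.01*19.3112 = 3.2208
y_raw = 1.607 - 0.01*25.07 = 1.3563
Step 3: Project onto [0, 2].
x_proj = clip(3.2208) = 2.0
y_proj = clip(1.3563) = 1.3563
Step 4: Evaluate f.
f(2.0, 1.3563) = 21.4044


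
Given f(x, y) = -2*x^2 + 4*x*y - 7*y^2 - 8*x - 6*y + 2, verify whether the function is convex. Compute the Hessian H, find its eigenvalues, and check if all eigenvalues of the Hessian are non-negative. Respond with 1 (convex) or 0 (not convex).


The Hessian of f(x,y) = -2*x^2 + 4*x*y - 7*y^2 - 8*x - 6*y + 2 is:
H = [[-4, 4], [4, -14]]
Trace = -4 - 14 = -18
Determinant = -4*-14 - (4)^2 = 40
Discriminant = (-18)^2 - 4*40 = 164.0
Eigenvalues: lambda_1 = -15.4031, lambda_2 = -2.5969
The function is not convex.

0


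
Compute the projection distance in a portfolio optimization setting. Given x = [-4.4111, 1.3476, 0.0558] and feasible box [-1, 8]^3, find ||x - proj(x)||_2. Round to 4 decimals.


Project each component onto [-1, 8].
clip(-4.4111) = -1.0, clip(1.3476) = 1.3476, clip(0.0558) = 0.0558
Projection = [-1.0, 1.3476, 0.0558]
Squared diffs: [11.6356, 0.0, 0.0]
Distance = sqrt(11.6356) = 3.4111


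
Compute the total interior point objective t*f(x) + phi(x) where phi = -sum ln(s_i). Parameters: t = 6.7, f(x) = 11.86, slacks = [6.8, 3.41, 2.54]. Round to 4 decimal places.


Step 1: Compute log-barrier.
ln values: [1.9169, 1.2267, 0.9322]
phi = -(1.9169 + 1.2267 + 0.9322) = -4.0758
Step 2: Compute augmented objective.
t*f(x) = 6.7*11.86 = 79.462
Total = 79.462 - 4.0758 = 75.3862


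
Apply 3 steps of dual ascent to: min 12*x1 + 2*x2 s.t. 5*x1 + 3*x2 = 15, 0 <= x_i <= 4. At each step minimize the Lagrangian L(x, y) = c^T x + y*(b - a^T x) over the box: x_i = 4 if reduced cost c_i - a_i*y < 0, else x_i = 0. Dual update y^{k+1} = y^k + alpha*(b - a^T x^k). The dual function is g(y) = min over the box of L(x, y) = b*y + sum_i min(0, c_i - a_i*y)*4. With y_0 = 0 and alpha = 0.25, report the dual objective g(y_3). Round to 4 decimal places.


Dual ascent for LP: min 12*x1 + 2*x2, 5*x1 + 3*x2 = 15, 0 <= x_i <= 4
Step 1: y^k = 0.0, reduced costs: (12.0, 2.0)
  x^k = (0.0, 0.0), subgradient = b - a^T x = 15.0
  y^{k+1} = 0.0 + 0.25*15.0 = 3.75
Step 2: y^k = 3.75, reduced costs: (-6.75, -9.25)
  x^k = (4.0, 4.0), subgradient = b - a^T x = -17.0
  y^{k+1} = 3.75 + 0.25*-17.0 = -0.5
Step 3: y^k = -0.5, reduced costs: (14.5, 3.5)
  x^k = (0.0, 0.0), subgradient = b - a^T x = 15.0
  y^{k+1} = -0.5 + 0.25*15.0 = 3.25
Dual objective at y_3 = 3.25: reduced costs (-4.25, -7.75), box minimizer x = (4.0, 4.0)
g(y_3) = b*y + (c1 - a1*y)*x1 + (c2 - a2*y)*x2 = 15*3.25 + (-4.25)*4.0 + (-7.75)*4.0 = 48.75 - 17.0 - 31.0 = 0.75


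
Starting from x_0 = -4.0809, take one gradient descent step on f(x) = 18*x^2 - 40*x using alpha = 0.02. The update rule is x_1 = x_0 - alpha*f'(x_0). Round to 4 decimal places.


We compute the gradient at x_0 and apply the update.
f'(x) = 36*x - 40
f'(-4.0809) = 36*-4.0809 - 40 = -186.9124
x_1 = -4.0809 - 0.02*-186.9124 = -0.3427


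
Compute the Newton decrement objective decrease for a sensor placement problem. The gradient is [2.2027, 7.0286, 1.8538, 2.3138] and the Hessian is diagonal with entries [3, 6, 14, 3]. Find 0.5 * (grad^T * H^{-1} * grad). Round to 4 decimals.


Step 1: H is diagonal, so H^(-1) * g = [0.7342, 1.1714, 0.1324, 0.7713].
Step 2: g^T H^(-1) g = sum_i g_i^2 / H_ii
  = (2.2027)^2/3 + (7.0286)^2/6 + (1.8538)^2/14 + (2.3138)^2/3
  = 1.6173 + 8.2335 + 0.2455 + 1.7846 = 11.8809
Step 3: Objective decrease = 0.5 * g^T H^(-1) g = 5.9404


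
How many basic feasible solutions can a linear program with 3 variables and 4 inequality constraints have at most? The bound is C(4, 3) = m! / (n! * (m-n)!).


Each vertex corresponds to some choice of n active constraints out of m, so the number of vertices is at most C(m, n) = m! / (n!(m-n)!).
m = 4, n = 3
Numerator: 4 * 3 * 2
Denominator: 3! = 6
C(4, 3) = 4


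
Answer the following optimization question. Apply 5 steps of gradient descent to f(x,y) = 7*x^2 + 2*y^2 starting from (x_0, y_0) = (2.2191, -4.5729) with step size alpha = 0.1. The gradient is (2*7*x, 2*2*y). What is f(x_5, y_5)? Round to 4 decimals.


Gradient descent on f(x,y) = 7*x^2 + 2*y^2.
Starting point: (2.2191, -4.5729), alpha = 0.1
Step 1: grad_x = 2*7*2.2191 = 31.0674, grad_y = 2*2*-4.5729 = -18.2916
  x_1 = 2.2191 - 0.1*31.0674 = -0.8876
  y_1 = -4.5729 - 0.1*-18.2916 = -2.7437
Step 2: grad_x = 2*7*-0.8876 = -12.427, grad_y = 2*2*-2.7437 = -10.975
  x_2 = -0.8876 - 0.1*-12.427 = 0.3551
  y_2 = -2.7437 - 0.1*-10.975 = -1.6462
Step 3: grad_x = 2*7*0.3551 = 4.9708, grad_y = 2*2*-1.6462 = -6.585
  x_3 = 0.3551 - 0.1*4.9708 = -0.142
  y_3 = -1.6462 - 0.1*-6.585 = -0.9877
Step 4: grad_x = 2*7*-0.142 = -1.9883, grad_y = 2*2*-0.9877 = -3.951
  x_4 = -0.142 - 0.1*-1.9883 = 0.0568
  y_4 = -0.9877 - 0.1*-3.951 = -0.5926
Step 5: grad_x = 2*7*0.0568 = 0.7953, grad_y = 2*2*-0.5926 = -2.3706
  x_5 = 0.0568 - 0.1*0.7953 = -0.0227
  y_5 = -0.5926 - 0.1*-2.3706 = -0.3556
f(-0.0227, -0.3556) = 7*(-0.0227)^2 + 2*(-0.3556)^2 = 0.2565


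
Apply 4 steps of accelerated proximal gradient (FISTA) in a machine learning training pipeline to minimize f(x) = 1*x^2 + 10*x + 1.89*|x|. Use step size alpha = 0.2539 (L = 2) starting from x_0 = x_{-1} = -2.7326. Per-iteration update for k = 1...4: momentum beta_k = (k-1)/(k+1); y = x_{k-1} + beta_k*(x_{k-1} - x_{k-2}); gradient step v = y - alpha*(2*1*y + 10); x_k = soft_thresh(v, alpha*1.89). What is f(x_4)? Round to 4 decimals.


FISTA on f(x) = 1*x^2 + 10*x + 1.89*|x|
L = 2, alpha = 0.2539
Iteration 1: beta = 0.0, y = -2.7326 + 0.0*(-2.7326 + 2.7326) = -2.7326
  grad(y) = 4.5348, v = y - alpha*grad = -3.884
  prox(v) = soft_thresh(-3.884, 0.4799) = -3.4041
Iteration 2: beta = 0.3333, y = -3.4041 + 0.3333*(-3.4041 + 2.7326) = -3.628
  grad(y) = 2.7441, v = y - alpha*grad = -4.3247
  prox(v) = soft_thresh(-4.3247, 0.4799) = -3.8448
Iteration 3: beta = 0.5, y = -3.8448 + 0.5*(-3.8448 + 3.4041) = -4.0652
  grad(y) = 1.8697, v = y - alpha*grad = -4.5399
  prox(v) = soft_thresh(-4.5399, 0.4799) = -4.06
Iteration 4: beta = 0.6, y = -4.06 + 0.6*(-4.06 + 3.8448) = -4.1891
  grad(y) = 1.6218, v = y - alpha*grad = -4.6009
  prox(v) = soft_thresh(-4.6009, 0.4799) = -4.121
f(x_4) = 1*(-4.121)^2 + 10*(-4.121) + 1.89*|-4.121| = -16.4387


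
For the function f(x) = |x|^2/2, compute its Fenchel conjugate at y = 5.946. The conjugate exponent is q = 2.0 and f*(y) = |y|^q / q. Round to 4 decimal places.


The conjugate exponent q satisfies 1/p + 1/q = 1.
p = 2, so q = 2/(2 - 1) = 2.0
|y|^q = 5.946^2.0 = 35.3549
f*(5.946) = 35.3549 / 2.0 = 17.6775


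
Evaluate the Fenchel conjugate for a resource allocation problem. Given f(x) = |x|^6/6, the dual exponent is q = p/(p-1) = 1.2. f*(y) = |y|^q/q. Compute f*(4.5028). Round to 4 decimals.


The conjugate exponent q satisfies 1/p + 1/q = 1.
p = 6, so q = 6/(6 - 1) = 1.2
|y|^q = 4.5028^1.2 = 6.0839
f*(4.5028) = 6.0839 / 1.2 = 5.0699


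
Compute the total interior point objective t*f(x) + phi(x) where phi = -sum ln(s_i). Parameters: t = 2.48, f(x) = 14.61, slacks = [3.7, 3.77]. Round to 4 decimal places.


Step 1: Compute log-barrier.
ln values: [1.3083, 1.3271]
phi = -(1.3083 + 1.3271) = -2.6354
Step 2: Compute augmented objective.
t*f(x) = 2.48*14.61 = 36.2328
Total = 36.2328 - 2.6354 = 33.5974


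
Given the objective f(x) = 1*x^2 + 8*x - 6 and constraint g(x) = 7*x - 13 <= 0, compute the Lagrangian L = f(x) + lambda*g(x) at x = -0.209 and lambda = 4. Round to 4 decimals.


Step 1: Evaluate f(x).
f(-0.209) = 1*(-0.209)^2 + 8*(-0.209) - 6 = -7.6283
Step 2: Evaluate g(x).
g(-0.209) = 7*-0.209 - 13 = -14.463
Step 3: Compute Lagrangian.
L = -7.6283 + 4*-14.463 = -65.4803


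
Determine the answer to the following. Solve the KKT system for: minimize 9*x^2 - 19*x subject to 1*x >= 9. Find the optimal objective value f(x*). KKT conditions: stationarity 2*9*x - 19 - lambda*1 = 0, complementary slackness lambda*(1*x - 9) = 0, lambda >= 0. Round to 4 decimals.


Step 1: Try lambda = 0 (constraint inactive).
x_unc = 19/(2*9) = 1.0556
Check: 1*1.0556 = 1.0556 < 9 -- violated!
Step 2: Constraint must be active: 1*x = 9
x* = 9/1 = 9.0
lambda = (2*9*9.0 - 19)/1 = 143.0
Step 3: Compute optimal value.
f(x*) = 9*9.0^2 - 19*9.0 = 558.0


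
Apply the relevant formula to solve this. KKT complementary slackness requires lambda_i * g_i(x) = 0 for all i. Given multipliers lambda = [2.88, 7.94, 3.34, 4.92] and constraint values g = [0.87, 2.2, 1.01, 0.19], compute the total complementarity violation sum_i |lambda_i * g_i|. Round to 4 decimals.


KKT complementary slackness check:
lambda_1 * g_1 = 2.88 * 0.87 = 2.5056
lambda_2 * g_2 = 7.94 * 2.2 = 17.468
lambda_3 * g_3 = 3.34 * 1.01 = 3.3734
lambda_4 * g_4 = 4.92 * 0.19 = 0.9348
Total violation = 2.5056 + 17.468 + 3.3734 + 0.9348 = 24.2818


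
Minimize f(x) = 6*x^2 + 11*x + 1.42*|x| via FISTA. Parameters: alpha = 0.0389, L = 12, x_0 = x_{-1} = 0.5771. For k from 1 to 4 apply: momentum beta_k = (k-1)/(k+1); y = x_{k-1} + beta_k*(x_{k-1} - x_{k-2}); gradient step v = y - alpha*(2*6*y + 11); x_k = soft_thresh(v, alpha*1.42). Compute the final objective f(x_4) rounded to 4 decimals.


FISTA on f(x) = 6*x^2 + 11*x + 1.42*|x|
L = 12, alpha = 0.0389
Iteration 1: beta = 0.0, y = 0.5771 + 0.0*(0.5771 - 0.5771) = 0.5771
  grad(y) = 17.9252, v = y - alpha*grad = -0.1202
  prox(v) = soft_thresh(-0.1202, 0.0552) = -0.065
Iteration 2: beta = 0.3333, y = -0.065 + 0.3333*(-0.065 - 0.5771) = -0.279
  grad(y) = 7.6524, v = y - alpha*grad = -0.5766
  prox(v) = soft_thresh(-0.5766, 0.0552) = -0.5214
Iteration 3: beta = 0.5, y = -0.5214 + 0.5*(-0.5214 + 0.065) = -0.7496
  grad(y) = 2.0044, v = y - alpha*grad = -0.8276
  prox(v) = soft_thresh(-0.8276, 0.0552) = -0.7724
Iteration 4: beta = 0.6, y = -0.7724 + 0.6*(-0.7724 + 0.5214) = -0.9229
  grad(y) = -0.0753, v = y - alpha*grad = -0.92
  prox(v) = soft_thresh(-0.92, 0.0552) = -0.8648
f(x_4) = 6*(-0.8648)^2 + 11*(-0.8648) + 1.42*|-0.8648| = -3.7975


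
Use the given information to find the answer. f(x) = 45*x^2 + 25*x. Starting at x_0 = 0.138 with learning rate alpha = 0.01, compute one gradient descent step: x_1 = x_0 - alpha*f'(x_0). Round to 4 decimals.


We compute the gradient at x_0 and apply the update.
f'(x) = 90*x + 25
f'(0.138) = 90*0.138 + 25 = 37.42
x_1 = 0.138 - 0.01*37.42 = -0.2362


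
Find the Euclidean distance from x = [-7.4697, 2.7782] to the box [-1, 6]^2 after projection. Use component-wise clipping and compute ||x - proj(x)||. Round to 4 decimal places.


Project each component onto [-1, 6].
clip(-7.4697) = -1.0, clip(2.7782) = 2.7782
Projection = [-1.0, 2.7782]
Squared diffs: [41.857, 0.0]
Distance = sqrt(41.857) = 6.4697


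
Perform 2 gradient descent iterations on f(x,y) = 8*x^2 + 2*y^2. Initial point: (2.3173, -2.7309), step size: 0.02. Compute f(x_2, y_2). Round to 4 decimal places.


Gradient descent on f(x,y) = 8*x^2 + 2*y^2.
Starting point: (2.3173, -2.7309), alpha = 0.02
Step 1: grad_x = 2*8*2.3173 = 37.0768, grad_y = 2*2*-2.7309 = -10.9236
  x_1 = 2.3173 - 0.02*37.0768 = 1.5758
  y_1 = -2.7309 - 0.02*-10.9236 = -2.5124
Step 2: grad_x = 2*8*1.5758 = 25.2122, grad_y = 2*2*-2.5124 = -10.0497
  x_2 = 1.5758 - 0.02*25.2122 = 1.0715
  y_2 = -2.5124 - 0.02*-10.0497 = -2.3114
f(1.0715, -2.3114) = 8*1.0715^2 + 2*(-2.3114)^2 = 19.8707


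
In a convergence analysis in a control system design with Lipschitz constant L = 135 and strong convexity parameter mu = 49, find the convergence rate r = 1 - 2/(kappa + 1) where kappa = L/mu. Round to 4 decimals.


Step 1: Compute the condition number.
kappa = L/mu = 135/49 = 2.7551
Step 2: Compute the convergence rate.
r = 1 - 2/(kappa + 1) = 1 - 2*mu/(L + mu) = (L - mu)/(L + mu) = 86/184 = 0.4674


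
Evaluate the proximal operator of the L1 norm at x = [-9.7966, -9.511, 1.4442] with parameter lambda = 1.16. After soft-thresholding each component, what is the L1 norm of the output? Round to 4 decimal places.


Soft-thresholding with lambda = 1.16:
prox(-9.7966) = sign(-9.7966)*max(|-9.7966| - 1.16, 0) = -8.6366
prox(-9.511) = sign(-9.511)*max(|-9.511| - 1.16, 0) = -8.351
prox(1.4442) = sign(1.4442)*max(|1.4442| - 1.16, 0) = 0.2842
prox(x) = [-8.6366, -8.351, 0.2842]
||prox(x)||_1 = 8.6366 + 8.351 + 0.2842 = 17.2718


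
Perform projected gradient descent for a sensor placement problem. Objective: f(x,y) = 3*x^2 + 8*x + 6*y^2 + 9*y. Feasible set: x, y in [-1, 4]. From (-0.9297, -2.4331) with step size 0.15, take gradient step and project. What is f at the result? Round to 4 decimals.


Step 1: Compute gradient at (-0.9297, -2.4331).
grad_x = 2*3*-0.9297 + 8 = 2.4218
grad_y = 2*6*-2.4331 + 9 = -20.1972
Step 2: Gradient step.
x_raw = -0.9297 - 0.15*2.4218 = -1.293
y_raw = -2.4331 - 0.15*-20.1972 = 0.5965
Step 3: Project onto [-1, 4].
x_proj = clip(-1.293) = -1.0
y_proj = clip(0.5965) = 0.5965
Step 4: Evaluate f.
f(-1.0, 0.5965) = 2.5031
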